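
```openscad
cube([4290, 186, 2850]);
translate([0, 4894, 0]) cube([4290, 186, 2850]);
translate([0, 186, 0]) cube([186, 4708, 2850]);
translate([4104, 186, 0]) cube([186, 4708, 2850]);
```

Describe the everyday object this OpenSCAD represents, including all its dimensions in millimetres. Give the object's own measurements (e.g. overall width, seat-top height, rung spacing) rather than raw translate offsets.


The wall frame of a small rectangular building: four walls, each 2850 mm tall and 186 mm thick, enclosing a footprint 4290 mm (x) by 5080 mm (y) outside-to-outside, with no floor or roof. The front and back walls (the −y and +y sides) span the full width; the two side walls fit between them.


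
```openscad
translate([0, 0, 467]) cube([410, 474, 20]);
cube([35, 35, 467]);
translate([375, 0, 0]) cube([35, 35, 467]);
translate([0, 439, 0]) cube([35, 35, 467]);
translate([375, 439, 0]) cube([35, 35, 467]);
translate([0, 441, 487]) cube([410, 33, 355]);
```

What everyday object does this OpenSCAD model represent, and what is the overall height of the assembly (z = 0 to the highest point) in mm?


A chair. The overall height is 842 mm.

A slab on four corner posts with a tall panel at the back — a chair. The seat slab sits at z = 467 with thickness 20, and the 355 mm backrest starts at the seat top, so the overall height is 467 + 20 + 355 = 842 mm.


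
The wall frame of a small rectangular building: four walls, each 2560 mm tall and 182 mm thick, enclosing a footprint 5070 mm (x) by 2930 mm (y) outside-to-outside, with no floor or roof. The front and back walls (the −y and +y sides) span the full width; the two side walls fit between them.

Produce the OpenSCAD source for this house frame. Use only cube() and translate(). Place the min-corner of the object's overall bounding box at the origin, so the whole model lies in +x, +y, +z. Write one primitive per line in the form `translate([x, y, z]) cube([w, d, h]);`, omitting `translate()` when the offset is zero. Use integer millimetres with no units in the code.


cube([5070, 182, 2560]);
translate([0, 2748, 0]) cube([5070, 182, 2560]);
translate([0, 182, 0]) cube([182, 2566, 2560]);
translate([4888, 182, 0]) cube([182, 2566, 2560]);


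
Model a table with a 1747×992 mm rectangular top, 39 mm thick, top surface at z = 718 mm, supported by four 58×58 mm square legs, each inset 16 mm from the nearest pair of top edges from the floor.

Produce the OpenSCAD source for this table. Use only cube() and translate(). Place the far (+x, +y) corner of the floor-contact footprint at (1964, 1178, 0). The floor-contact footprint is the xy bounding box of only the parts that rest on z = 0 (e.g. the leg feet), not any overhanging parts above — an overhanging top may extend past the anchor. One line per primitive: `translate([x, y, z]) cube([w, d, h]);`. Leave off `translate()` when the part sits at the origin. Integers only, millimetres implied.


translate([233, 202, 679]) cube([1747, 992, 39]);
translate([249, 218, 0]) cube([58, 58, 679]);
translate([1906, 218, 0]) cube([58, 58, 679]);
translate([249, 1120, 0]) cube([58, 58, 679]);
translate([1906, 1120, 0]) cube([58, 58, 679]);


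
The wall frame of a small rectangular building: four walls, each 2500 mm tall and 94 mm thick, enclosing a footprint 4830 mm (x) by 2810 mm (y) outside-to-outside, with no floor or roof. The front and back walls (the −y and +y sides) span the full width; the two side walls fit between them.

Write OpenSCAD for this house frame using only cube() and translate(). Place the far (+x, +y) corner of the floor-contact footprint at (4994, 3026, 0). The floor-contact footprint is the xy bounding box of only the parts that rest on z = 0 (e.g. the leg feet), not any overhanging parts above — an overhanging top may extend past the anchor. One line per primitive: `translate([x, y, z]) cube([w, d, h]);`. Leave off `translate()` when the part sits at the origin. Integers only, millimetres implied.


translate([164, 216, 0]) cube([4830, 94, 2500]);
translate([164, 2932, 0]) cube([4830, 94, 2500]);
translate([164, 310, 0]) cube([94, 2622, 2500]);
translate([4900, 310, 0]) cube([94, 2622, 2500]);


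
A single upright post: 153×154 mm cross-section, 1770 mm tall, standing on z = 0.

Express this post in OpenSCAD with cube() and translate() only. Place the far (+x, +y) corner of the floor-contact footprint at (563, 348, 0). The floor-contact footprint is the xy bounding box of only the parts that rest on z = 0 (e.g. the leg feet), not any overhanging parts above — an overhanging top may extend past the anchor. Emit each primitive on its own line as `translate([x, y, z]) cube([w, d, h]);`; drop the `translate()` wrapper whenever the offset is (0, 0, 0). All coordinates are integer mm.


translate([410, 194, 0]) cube([153, 154, 1770]);


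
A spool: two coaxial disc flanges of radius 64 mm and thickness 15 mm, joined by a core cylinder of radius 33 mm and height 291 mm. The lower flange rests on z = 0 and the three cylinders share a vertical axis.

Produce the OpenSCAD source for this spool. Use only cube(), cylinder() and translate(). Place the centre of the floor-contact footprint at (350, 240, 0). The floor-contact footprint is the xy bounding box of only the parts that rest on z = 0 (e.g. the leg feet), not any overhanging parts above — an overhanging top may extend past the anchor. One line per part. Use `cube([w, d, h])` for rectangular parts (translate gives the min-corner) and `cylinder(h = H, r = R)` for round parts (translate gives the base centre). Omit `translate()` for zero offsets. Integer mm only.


translate([350, 240, 0]) cylinder(h = 15, r = 64);
translate([350, 240, 15]) cylinder(h = 291, r = 33);
translate([350, 240, 306]) cylinder(h = 15, r = 64);


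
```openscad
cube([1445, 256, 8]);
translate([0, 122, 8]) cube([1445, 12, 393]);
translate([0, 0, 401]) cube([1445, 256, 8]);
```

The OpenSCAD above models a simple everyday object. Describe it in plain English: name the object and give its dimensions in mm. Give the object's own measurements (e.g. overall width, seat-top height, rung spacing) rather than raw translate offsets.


An I-beam lying along x, 1445 mm long. Overall section height 409 mm. Two flanges 256 mm wide (y) and 8 mm thick, one on the floor and one at the top; a web 12 mm thick runs between them, centred on the flange width.


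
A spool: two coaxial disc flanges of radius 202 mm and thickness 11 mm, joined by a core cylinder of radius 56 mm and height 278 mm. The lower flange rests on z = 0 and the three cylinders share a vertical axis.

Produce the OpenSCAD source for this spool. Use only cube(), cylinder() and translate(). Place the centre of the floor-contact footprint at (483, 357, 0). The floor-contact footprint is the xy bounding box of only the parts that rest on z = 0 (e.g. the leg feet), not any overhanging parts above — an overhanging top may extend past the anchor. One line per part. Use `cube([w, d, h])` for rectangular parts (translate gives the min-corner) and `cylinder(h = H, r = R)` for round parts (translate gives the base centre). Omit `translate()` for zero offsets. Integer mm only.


translate([483, 357, 0]) cylinder(h = 11, r = 202);
translate([483, 357, 11]) cylinder(h = 278, r = 56);
translate([483, 357, 289]) cylinder(h = 11, r = 202);


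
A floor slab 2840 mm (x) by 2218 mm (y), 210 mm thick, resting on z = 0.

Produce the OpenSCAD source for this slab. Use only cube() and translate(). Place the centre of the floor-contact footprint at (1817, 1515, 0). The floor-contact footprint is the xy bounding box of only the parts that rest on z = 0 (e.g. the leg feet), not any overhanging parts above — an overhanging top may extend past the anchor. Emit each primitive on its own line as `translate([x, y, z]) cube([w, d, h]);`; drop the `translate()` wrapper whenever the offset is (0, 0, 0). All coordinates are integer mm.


translate([397, 406, 0]) cube([2840, 2218, 210]);


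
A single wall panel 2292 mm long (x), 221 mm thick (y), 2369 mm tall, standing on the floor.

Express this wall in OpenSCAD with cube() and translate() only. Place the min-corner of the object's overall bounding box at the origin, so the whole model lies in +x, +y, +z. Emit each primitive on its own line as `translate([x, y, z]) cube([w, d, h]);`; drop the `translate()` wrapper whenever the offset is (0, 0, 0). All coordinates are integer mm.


cube([2292, 221, 2369]);


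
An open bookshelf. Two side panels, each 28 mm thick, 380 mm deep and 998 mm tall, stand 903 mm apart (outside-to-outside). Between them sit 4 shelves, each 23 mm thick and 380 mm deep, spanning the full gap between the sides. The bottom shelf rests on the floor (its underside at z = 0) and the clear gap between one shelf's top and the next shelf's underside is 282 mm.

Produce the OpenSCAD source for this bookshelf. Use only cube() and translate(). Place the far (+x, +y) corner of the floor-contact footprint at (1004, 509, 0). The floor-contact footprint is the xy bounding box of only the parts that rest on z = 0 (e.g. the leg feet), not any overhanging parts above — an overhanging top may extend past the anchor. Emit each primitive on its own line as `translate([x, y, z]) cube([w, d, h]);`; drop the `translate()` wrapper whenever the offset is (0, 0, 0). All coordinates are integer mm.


translate([101, 129, 0]) cube([28, 380, 998]);
translate([976, 129, 0]) cube([28, 380, 998]);
translate([129, 129, 0]) cube([847, 380, 23]);
translate([129, 129, 305]) cube([847, 380, 23]);
translate([129, 129, 610]) cube([847, 380, 23]);
translate([129, 129, 915]) cube([847, 380, 23]);


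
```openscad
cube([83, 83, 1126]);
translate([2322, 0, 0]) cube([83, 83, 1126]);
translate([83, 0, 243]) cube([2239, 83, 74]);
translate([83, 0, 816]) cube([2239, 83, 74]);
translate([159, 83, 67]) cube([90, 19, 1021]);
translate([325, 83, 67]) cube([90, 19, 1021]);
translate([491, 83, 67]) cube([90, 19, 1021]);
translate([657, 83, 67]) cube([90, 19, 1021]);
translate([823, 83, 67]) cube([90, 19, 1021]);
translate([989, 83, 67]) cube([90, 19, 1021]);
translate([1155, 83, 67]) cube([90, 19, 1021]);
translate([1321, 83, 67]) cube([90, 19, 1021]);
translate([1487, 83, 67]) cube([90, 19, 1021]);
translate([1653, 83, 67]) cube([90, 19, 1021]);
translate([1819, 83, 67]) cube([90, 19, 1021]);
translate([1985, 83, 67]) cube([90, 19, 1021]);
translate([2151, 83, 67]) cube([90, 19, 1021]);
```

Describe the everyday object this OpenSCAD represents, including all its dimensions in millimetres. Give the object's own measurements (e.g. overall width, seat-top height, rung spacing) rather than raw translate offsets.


A fence section. Two 83×83 mm posts, 1126 mm tall, stand on the floor with a clear span of 2239 mm between their inner faces. Two horizontal rails of 83×74 mm section span the gap between the posts with their undersides at z = 243 mm and z = 816 mm, flush with the posts' −y face. 13 pickets, each 90 mm wide, 19 mm thick and 1021 mm tall, are fixed to the +y face of the rails with their bottoms at z = 67 mm, spaced across the span with a 76 mm gap after the −x post and between neighbouring pickets, with 81 mm left before the +x post.


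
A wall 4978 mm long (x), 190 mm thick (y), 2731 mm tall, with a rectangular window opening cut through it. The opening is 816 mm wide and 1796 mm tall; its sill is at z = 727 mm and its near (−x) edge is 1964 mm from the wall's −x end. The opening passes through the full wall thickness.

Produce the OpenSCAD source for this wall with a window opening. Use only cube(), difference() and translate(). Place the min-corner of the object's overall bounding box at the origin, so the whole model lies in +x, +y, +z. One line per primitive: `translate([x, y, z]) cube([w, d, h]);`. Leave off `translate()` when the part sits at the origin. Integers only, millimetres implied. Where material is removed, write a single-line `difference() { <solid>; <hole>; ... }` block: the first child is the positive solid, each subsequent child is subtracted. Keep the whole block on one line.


difference() { cube([4978, 190, 2731]); translate([1964, 0, 727]) cube([816, 190, 1796]); }


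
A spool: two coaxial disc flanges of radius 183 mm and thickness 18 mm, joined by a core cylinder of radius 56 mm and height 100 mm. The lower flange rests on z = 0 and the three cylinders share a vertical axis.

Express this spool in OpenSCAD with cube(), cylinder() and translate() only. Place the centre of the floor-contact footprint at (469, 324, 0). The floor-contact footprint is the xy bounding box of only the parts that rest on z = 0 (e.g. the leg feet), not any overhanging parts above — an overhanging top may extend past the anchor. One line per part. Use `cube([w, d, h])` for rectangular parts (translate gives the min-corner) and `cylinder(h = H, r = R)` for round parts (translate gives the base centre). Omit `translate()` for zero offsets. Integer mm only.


translate([469, 324, 0]) cylinder(h = 18, r = 183);
translate([469, 324, 18]) cylinder(h = 100, r = 56);
translate([469, 324, 118]) cylinder(h = 18, r = 183);


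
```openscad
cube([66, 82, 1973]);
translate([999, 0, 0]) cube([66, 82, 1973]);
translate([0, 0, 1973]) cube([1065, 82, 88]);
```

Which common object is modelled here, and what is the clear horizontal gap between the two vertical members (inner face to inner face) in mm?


A door frame. The clear opening width is 933 mm.

Two 1973 mm tall posts with a header on top — a door frame. The left jamb is 66 mm wide at x = 0; the right jamb starts at x = 999. The clear opening is 999 − 66 = 933 mm.


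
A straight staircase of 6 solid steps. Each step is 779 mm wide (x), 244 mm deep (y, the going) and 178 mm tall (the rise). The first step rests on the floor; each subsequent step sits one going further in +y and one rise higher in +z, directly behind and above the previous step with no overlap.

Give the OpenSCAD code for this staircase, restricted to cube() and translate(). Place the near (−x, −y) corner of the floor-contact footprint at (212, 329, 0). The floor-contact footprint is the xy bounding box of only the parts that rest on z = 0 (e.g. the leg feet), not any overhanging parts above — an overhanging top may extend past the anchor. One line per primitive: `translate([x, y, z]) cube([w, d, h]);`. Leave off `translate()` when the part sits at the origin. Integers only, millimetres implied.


translate([212, 329, 0]) cube([779, 244, 178]);
translate([212, 573, 178]) cube([779, 244, 178]);
translate([212, 817, 356]) cube([779, 244, 178]);
translate([212, 1061, 534]) cube([779, 244, 178]);
translate([212, 1305, 712]) cube([779, 244, 178]);
translate([212, 1549, 890]) cube([779, 244, 178]);


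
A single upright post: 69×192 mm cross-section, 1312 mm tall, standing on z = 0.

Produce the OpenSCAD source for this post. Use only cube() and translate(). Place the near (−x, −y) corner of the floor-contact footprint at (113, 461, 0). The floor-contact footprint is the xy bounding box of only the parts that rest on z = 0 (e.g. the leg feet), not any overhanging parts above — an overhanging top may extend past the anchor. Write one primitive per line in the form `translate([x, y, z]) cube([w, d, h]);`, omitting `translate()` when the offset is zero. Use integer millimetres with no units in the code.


translate([113, 461, 0]) cube([69, 192, 1312]);


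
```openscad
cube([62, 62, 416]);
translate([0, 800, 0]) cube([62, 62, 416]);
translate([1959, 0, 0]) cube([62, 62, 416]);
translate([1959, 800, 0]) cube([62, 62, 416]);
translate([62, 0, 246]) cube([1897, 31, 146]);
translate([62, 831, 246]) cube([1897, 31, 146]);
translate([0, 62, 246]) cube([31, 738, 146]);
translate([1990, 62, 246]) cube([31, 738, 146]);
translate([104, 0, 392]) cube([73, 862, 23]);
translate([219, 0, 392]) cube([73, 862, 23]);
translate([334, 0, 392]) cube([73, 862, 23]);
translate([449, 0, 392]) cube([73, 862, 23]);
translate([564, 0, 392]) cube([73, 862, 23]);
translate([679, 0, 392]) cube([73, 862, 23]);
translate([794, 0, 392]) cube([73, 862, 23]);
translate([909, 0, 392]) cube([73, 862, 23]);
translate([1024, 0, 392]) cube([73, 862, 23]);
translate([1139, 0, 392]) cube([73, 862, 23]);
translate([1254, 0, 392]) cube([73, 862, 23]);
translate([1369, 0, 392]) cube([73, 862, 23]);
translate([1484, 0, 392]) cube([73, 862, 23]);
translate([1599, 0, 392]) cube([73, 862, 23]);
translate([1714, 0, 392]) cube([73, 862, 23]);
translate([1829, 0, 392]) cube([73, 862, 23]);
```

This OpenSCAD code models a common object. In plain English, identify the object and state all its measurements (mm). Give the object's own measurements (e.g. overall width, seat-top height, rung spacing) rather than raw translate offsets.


A bed frame 2021 mm long (x) by 862 mm wide (y). Four 62×62 mm corner posts, 416 mm tall, at the corners of the footprint. Four rails of 31 mm thickness and 146 mm height run between adjacent posts with their undersides at z = 246 mm, their outer faces flush with the outside of the frame (the two x-running rails run between the posts' inner faces; the two y-running rails run between the posts' inner faces). 16 slats, each 73 mm wide (x) and 23 mm thick, lie across the top of the two x-running rails, running the full 862 mm width of the frame in y; along x they sit between the end posts with a 42 mm gap after the −x posts and between neighbouring slats, leaving 57 mm before the +x posts.


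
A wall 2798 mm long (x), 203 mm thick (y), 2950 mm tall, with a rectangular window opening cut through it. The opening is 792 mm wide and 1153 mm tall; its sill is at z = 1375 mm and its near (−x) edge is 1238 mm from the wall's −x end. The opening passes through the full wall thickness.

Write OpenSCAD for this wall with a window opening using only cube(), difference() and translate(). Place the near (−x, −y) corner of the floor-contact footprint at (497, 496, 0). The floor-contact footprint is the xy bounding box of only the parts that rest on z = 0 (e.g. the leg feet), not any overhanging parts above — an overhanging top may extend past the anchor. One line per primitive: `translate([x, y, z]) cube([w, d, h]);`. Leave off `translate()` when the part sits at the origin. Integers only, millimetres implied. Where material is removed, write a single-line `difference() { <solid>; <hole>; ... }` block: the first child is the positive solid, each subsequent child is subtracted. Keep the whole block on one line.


difference() { translate([497, 496, 0]) cube([2798, 203, 2950]); translate([1735, 496, 1375]) cube([792, 203, 1153]); }


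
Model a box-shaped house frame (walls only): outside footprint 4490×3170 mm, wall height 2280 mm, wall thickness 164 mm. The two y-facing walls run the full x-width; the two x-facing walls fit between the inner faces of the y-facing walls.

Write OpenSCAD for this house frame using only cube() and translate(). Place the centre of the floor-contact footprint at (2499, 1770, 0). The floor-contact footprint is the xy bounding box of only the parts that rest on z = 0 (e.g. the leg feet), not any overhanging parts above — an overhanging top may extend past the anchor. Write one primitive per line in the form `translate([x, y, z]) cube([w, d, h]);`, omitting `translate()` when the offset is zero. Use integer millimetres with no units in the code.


translate([254, 185, 0]) cube([4490, 164, 2280]);
translate([254, 3191, 0]) cube([4490, 164, 2280]);
translate([254, 349, 0]) cube([164, 2842, 2280]);
translate([4580, 349, 0]) cube([164, 2842, 2280]);


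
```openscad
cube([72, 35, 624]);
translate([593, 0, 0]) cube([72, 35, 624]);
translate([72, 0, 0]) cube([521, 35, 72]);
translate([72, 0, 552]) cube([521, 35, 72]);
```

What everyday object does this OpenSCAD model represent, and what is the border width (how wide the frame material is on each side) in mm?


A picture frame. The border width is 72 mm.

Four thin pieces enclosing a rectangular opening — a picture frame. The two full-height stiles are 624 mm tall; the top rail sits at z = 552 and is 72 mm tall, so the border above the opening is 624 − 552 = 72 mm, matching the stile x-width.


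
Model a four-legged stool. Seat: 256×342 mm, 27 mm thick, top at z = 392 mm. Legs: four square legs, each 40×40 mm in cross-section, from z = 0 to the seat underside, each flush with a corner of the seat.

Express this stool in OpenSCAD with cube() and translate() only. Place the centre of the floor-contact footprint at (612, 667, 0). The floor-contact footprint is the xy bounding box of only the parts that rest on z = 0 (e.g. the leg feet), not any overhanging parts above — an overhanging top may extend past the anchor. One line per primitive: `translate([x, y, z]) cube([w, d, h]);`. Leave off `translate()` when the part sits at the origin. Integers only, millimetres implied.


translate([484, 496, 365]) cube([256, 342, 27]);
translate([484, 496, 0]) cube([40, 40, 365]);
translate([700, 496, 0]) cube([40, 40, 365]);
translate([484, 798, 0]) cube([40, 40, 365]);
translate([700, 798, 0]) cube([40, 40, 365]);


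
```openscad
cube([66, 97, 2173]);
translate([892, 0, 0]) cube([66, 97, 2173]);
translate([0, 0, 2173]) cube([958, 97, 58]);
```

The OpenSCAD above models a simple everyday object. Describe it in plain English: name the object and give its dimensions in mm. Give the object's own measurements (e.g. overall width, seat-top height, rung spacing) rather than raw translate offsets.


A door frame. The clear opening is 826 mm wide and 2173 mm high. Two 66 mm wide jambs, 97 mm deep, stand either side of the opening from the floor to the top of the opening. A 58 mm thick head sits across the top of both jambs, spanning the full outside width of the frame.


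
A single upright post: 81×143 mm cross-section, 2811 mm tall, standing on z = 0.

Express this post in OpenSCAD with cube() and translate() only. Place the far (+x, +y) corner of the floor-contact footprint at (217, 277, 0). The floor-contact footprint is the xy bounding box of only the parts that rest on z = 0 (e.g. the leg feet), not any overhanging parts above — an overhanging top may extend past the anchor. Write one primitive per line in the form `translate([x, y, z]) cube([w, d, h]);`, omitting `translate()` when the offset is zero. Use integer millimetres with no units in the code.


translate([136, 134, 0]) cube([81, 143, 2811]);


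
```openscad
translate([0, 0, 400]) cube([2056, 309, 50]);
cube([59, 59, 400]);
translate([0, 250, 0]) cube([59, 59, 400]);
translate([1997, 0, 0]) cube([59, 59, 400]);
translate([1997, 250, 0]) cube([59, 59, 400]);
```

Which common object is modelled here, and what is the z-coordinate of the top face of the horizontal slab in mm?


A bench. The seat-top height is 450 mm.

A long slab on four corner posts — a bench. The slab sits at z = 400 with thickness 50, so the top is 400 + 50 = 450 mm.


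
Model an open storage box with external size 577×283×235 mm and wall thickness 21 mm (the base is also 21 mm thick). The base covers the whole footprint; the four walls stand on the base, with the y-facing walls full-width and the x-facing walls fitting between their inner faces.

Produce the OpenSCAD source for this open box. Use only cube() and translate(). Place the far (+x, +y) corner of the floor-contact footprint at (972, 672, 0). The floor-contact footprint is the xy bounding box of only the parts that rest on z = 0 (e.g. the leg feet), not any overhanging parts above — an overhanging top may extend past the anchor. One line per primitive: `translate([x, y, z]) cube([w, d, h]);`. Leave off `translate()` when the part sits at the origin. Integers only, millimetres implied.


translate([395, 389, 0]) cube([577, 283, 21]);
translate([395, 389, 21]) cube([577, 21, 214]);
translate([395, 651, 21]) cube([577, 21, 214]);
translate([395, 410, 21]) cube([21, 241, 214]);
translate([951, 410, 21]) cube([21, 241, 214]);


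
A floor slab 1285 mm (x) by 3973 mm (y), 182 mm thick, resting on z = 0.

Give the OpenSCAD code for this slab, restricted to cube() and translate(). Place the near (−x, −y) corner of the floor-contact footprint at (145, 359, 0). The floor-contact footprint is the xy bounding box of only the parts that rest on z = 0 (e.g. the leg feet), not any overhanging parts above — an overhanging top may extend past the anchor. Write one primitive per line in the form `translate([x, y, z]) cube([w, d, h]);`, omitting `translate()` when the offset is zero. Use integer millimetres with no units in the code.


translate([145, 359, 0]) cube([1285, 3973, 182]);


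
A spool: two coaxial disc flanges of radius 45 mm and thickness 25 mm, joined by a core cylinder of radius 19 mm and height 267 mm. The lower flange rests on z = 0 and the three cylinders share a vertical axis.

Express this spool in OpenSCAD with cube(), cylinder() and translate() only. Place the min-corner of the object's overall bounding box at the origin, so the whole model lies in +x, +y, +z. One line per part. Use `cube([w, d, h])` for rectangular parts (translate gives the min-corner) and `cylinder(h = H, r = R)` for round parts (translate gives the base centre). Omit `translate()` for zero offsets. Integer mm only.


translate([45, 45, 0]) cylinder(h = 25, r = 45);
translate([45, 45, 25]) cylinder(h = 267, r = 19);
translate([45, 45, 292]) cylinder(h = 25, r = 45);


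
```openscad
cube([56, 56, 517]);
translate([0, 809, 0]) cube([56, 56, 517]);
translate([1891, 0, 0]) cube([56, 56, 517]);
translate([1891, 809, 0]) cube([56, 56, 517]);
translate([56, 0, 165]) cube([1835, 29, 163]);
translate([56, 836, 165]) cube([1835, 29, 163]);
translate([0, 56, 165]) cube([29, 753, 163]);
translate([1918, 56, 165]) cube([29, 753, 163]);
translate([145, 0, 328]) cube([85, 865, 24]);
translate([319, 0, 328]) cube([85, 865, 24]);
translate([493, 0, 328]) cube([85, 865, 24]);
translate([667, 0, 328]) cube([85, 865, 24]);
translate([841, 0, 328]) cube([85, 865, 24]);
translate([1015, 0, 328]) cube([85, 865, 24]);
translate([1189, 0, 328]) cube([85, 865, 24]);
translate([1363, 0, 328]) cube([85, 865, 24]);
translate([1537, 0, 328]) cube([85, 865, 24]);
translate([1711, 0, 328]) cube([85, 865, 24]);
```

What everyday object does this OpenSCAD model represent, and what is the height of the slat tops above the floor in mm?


A bed frame. The slat-top height is 352 mm.

Four posts, four rails, and a row of slats — a bed frame. Slats sit on the rails at z = 165 + 163 = 328; with slat thickness 24, the top is 352 mm.


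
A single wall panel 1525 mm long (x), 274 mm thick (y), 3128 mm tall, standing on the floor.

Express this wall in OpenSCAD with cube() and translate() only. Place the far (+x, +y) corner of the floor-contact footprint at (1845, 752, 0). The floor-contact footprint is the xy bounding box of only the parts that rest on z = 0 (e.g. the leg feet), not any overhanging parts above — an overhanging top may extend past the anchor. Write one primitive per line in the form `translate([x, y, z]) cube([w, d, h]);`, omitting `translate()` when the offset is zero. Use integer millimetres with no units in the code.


translate([320, 478, 0]) cube([1525, 274, 3128]);


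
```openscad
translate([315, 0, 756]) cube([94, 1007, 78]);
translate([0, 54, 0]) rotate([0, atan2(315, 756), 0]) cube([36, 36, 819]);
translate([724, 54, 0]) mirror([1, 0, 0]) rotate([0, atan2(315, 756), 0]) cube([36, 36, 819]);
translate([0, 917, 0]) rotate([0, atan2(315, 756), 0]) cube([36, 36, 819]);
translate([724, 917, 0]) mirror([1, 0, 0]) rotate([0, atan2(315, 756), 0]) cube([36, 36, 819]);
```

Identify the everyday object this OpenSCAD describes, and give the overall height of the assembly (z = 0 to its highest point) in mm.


A sawhorse. The overall height is 834 mm.

A beam across two mirrored pairs of raked legs — a sawhorse. The beam's underside is at z = 756 (matching the legs' vertical rise in atan2(315, 756)) and the beam is 78 mm tall, so its top is at 756 + 78 = 834 mm. The raked legs top out at the beam's underside, so that is the highest point.


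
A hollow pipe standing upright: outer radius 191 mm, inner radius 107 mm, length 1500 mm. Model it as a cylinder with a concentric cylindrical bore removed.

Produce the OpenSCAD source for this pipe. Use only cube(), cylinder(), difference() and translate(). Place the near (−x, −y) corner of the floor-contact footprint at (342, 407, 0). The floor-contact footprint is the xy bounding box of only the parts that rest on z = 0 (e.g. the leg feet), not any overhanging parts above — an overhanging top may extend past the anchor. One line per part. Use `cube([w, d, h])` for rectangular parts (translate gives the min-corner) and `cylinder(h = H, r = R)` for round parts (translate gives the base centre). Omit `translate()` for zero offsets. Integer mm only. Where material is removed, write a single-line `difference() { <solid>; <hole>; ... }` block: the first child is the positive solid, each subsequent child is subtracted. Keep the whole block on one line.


difference() { translate([533, 598, 0]) cylinder(h = 1500, r = 191); translate([533, 598, 0]) cylinder(h = 1500, r = 107); }


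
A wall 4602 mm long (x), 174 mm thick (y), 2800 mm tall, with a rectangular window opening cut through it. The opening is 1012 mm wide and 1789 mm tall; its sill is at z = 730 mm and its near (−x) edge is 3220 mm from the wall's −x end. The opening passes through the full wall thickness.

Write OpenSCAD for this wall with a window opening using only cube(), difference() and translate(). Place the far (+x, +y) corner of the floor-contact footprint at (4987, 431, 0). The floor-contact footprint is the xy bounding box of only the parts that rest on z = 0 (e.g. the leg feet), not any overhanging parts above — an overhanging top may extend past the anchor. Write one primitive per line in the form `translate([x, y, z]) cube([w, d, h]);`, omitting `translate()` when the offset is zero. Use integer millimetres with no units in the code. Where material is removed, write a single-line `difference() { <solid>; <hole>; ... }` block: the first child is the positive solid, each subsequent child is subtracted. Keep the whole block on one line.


difference() { translate([385, 257, 0]) cube([4602, 174, 2800]); translate([3605, 257, 730]) cube([1012, 174, 1789]); }


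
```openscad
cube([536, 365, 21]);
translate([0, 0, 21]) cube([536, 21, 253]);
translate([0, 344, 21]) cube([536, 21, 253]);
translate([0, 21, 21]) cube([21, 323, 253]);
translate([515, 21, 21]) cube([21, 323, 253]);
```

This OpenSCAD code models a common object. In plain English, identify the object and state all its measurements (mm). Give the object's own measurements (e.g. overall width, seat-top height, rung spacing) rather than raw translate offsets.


An open-topped rectangular box: outside dimensions 536×365×274 mm, with a uniform wall and base thickness of 21 mm. The base is a full 536×365 slab on the floor; four walls sit on top of the base. The front and back walls (the −y and +y sides) span the full width; the two side walls fit between them.


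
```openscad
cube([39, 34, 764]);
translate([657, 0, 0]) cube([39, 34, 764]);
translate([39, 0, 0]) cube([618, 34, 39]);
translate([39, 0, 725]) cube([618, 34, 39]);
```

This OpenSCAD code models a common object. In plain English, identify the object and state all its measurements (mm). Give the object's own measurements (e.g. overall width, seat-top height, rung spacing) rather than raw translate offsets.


A rectangular picture frame lying in the x–z plane (depth along y). The opening is 618 mm wide (x) by 686 mm tall (z), surrounded by a border 39 mm wide on all four sides. The frame is 34 mm deep and is made of two full-height vertical stiles with two horizontal rails fitted between them.


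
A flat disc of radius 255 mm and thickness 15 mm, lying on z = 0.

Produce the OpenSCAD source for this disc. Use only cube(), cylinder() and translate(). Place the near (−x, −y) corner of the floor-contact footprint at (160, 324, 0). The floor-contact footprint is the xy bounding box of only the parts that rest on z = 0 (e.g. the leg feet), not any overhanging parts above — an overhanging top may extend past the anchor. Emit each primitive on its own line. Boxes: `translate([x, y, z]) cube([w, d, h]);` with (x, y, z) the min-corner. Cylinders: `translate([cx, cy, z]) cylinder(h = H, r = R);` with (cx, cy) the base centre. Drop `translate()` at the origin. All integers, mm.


translate([415, 579, 0]) cylinder(h = 15, r = 255);


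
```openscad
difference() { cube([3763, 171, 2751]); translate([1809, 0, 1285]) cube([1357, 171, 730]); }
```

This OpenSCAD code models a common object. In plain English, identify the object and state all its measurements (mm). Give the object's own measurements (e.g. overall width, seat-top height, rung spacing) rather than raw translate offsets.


A wall 3763 mm long (x), 171 mm thick (y), 2751 mm tall, with a rectangular window opening cut through it. The opening is 1357 mm wide and 730 mm tall; its sill is at z = 1285 mm and its near (−x) edge is 1809 mm from the wall's −x end. The opening passes through the full wall thickness.


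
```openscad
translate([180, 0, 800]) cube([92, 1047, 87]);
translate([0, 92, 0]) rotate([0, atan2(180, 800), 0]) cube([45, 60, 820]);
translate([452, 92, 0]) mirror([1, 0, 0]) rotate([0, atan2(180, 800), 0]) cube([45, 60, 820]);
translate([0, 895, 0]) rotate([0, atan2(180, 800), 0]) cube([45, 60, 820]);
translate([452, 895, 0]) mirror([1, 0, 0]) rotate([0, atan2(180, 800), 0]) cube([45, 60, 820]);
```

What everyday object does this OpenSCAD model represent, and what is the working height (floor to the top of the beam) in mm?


A sawhorse. The overall height is 887 mm.

A beam across two mirrored pairs of raked legs — a sawhorse. The beam's underside is at z = 800 (matching the legs' vertical rise in atan2(180, 800)) and the beam is 87 mm tall, so its top is at 800 + 87 = 887 mm. The raked legs top out at the beam's underside, so that is the highest point.


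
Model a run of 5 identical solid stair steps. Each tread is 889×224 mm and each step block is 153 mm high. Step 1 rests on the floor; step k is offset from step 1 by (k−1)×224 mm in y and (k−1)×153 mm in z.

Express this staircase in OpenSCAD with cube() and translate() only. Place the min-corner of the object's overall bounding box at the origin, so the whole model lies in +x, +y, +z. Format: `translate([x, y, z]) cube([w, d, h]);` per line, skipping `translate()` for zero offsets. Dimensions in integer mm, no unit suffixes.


cube([889, 224, 153]);
translate([0, 224, 153]) cube([889, 224, 153]);
translate([0, 448, 306]) cube([889, 224, 153]);
translate([0, 672, 459]) cube([889, 224, 153]);
translate([0, 896, 612]) cube([889, 224, 153]);


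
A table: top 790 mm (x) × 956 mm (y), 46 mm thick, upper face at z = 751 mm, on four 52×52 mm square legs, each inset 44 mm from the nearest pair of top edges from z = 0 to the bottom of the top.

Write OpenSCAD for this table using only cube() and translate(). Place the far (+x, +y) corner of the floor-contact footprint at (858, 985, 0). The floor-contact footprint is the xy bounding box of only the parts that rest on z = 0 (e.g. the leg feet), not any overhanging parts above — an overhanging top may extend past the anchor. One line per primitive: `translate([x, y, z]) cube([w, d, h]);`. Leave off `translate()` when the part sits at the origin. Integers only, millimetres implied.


translate([112, 73, 705]) cube([790, 956, 46]);
translate([156, 117, 0]) cube([52, 52, 705]);
translate([806, 117, 0]) cube([52, 52, 705]);
translate([156, 933, 0]) cube([52, 52, 705]);
translate([806, 933, 0]) cube([52, 52, 705]);


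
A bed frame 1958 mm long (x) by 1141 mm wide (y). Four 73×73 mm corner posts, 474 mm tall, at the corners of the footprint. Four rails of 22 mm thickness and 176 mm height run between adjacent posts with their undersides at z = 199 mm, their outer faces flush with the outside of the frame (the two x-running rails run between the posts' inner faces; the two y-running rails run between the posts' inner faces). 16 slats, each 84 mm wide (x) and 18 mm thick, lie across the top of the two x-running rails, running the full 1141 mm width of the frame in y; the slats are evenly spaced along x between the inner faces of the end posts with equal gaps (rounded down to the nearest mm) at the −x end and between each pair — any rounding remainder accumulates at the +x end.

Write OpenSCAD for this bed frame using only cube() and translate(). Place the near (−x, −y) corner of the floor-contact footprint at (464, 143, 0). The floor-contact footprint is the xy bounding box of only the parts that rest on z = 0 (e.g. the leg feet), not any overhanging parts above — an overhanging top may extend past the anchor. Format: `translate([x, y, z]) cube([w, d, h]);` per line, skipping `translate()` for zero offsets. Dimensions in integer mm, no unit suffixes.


translate([464, 143, 0]) cube([73, 73, 474]);
translate([464, 1211, 0]) cube([73, 73, 474]);
translate([2349, 143, 0]) cube([73, 73, 474]);
translate([2349, 1211, 0]) cube([73, 73, 474]);
translate([537, 143, 199]) cube([1812, 22, 176]);
translate([537, 1262, 199]) cube([1812, 22, 176]);
translate([464, 216, 199]) cube([22, 995, 176]);
translate([2400, 216, 199]) cube([22, 995, 176]);
translate([564, 143, 375]) cube([84, 1141, 18]);
translate([675, 143, 375]) cube([84, 1141, 18]);
translate([786, 143, 375]) cube([84, 1141, 18]);
translate([897, 143, 375]) cube([84, 1141, 18]);
translate([1008, 143, 375]) cube([84, 1141, 18]);
translate([1119, 143, 375]) cube([84, 1141, 18]);
translate([1230, 143, 375]) cube([84, 1141, 18]);
translate([1341, 143, 375]) cube([84, 1141, 18]);
translate([1452, 143, 375]) cube([84, 1141, 18]);
translate([1563, 143, 375]) cube([84, 1141, 18]);
translate([1674, 143, 375]) cube([84, 1141, 18]);
translate([1785, 143, 375]) cube([84, 1141, 18]);
translate([1896, 143, 375]) cube([84, 1141, 18]);
translate([2007, 143, 375]) cube([84, 1141, 18]);
translate([2118, 143, 375]) cube([84, 1141, 18]);
translate([2229, 143, 375]) cube([84, 1141, 18]);


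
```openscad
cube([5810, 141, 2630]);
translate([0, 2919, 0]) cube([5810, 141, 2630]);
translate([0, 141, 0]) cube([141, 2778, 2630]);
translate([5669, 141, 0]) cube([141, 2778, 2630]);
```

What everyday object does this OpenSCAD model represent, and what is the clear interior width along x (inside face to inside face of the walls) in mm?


A house (or room) frame. The interior width is 5528 mm.

Four 2630 mm walls enclosing a rectangle with no floor or roof — a room or house frame. Outside width is 5810 mm and wall thickness is 141 mm, so the interior width is 5810 − 2 × 141 = 5528 mm.


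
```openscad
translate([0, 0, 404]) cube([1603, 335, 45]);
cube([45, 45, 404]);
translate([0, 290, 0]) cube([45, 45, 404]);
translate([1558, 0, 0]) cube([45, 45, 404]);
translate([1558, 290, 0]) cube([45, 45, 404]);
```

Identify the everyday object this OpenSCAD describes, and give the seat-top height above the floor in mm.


A bench. The seat-top height is 449 mm.

A long slab on four corner posts — a bench. The slab sits at z = 404 with thickness 45, so the top is 404 + 45 = 449 mm.


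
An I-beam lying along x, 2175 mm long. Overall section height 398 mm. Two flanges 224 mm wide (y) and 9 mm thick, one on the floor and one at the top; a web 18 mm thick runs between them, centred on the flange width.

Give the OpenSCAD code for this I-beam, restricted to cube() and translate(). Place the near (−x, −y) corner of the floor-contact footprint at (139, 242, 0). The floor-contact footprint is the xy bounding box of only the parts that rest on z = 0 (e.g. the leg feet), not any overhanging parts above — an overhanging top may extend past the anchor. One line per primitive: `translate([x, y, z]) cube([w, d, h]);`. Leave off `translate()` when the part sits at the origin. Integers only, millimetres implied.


translate([139, 242, 0]) cube([2175, 224, 9]);
translate([139, 345, 9]) cube([2175, 18, 380]);
translate([139, 242, 389]) cube([2175, 224, 9]);


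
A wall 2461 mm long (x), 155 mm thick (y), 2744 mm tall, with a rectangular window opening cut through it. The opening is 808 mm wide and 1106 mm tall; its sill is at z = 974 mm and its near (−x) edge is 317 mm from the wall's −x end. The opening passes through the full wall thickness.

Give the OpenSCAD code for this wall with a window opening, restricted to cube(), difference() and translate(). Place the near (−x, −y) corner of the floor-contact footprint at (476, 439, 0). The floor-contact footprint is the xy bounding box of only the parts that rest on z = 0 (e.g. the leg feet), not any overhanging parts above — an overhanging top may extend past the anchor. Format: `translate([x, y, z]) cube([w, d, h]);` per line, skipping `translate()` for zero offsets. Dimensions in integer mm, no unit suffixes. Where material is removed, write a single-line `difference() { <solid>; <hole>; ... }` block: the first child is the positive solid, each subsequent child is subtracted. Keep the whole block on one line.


difference() { translate([476, 439, 0]) cube([2461, 155, 2744]); translate([793, 439, 974]) cube([808, 155, 1106]); }
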